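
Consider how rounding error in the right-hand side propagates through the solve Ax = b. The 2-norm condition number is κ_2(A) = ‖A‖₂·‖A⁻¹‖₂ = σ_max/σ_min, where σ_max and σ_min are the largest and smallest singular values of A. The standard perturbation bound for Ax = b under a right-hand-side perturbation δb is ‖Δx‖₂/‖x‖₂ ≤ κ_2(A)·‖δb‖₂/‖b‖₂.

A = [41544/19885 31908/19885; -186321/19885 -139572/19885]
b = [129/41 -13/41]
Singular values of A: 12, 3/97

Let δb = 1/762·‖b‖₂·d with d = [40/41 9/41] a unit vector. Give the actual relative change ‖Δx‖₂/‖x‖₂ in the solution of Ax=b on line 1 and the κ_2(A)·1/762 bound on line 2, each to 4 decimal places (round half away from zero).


0.0014
0.5092

from the listed singular values, σ₁ = 12, σ_n = 3/97
κ_2(A) = 12 / (3/97) = 388.0000
worst-case relative error ≤ 388.0000 × 1/762 = 0.5092
solve Ax = b  →  x = [-58.1333 77.6500]
2-norm of b is 3.1623; of x, 97.0000
Δx = A⁻¹·δb where δb = 1/762·3.1623·d; ‖Δx‖ = 0.1342
realised ‖Δx‖/‖x‖ = 0.0014
tightness: 0.0014 against a bound of 0.5092 (unrounded ratio ≈ 0.0027)


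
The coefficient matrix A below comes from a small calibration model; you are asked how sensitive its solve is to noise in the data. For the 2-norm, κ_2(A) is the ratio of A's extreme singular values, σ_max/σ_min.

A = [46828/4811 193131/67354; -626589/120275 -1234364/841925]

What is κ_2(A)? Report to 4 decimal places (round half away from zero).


198.1000

form AᵀA = [6100872889/50055625 12455604414/350389375; 12455604414/350389375 101753831881/9810902500] with trace 2076039869/15697444 and determinant 6996025/15697444
λ_max, λ_min = (2076039869/15697444 ± √4309502258834896761/246409748133136)/2 = 529/4, 13225/3924361
κ = σ_max/σ_min = (23/2)/(115/1981) = 198.1000


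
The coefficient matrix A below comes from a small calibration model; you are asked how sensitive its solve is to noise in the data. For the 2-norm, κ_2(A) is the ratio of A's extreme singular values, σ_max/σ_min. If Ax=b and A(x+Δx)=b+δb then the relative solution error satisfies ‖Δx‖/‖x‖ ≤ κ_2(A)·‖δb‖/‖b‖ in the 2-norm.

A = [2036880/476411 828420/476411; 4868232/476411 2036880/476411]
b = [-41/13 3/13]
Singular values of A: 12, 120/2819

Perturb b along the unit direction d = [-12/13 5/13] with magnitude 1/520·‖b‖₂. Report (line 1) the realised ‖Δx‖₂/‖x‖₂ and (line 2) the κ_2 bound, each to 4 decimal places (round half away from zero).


σ_max = 12, σ_min = 120/2819
κ_2(A) = 12 / (120/2819) = 281.9000
bound on ‖Δx‖/‖x‖: κ·ε = 281.9000·1/520 = 0.5421
solve Ax = b  →  x = [-27.1827 65.0218]
2-norm of b is 3.1623; of x, 70.4750
with δb = [-0.0056 0.0023], A·Δx = δb → ‖Δx‖ = 0.1429
relative error = 0.0020
realised/bound (from unrounded values) ≈ 0.0037

0.0020
0.5421


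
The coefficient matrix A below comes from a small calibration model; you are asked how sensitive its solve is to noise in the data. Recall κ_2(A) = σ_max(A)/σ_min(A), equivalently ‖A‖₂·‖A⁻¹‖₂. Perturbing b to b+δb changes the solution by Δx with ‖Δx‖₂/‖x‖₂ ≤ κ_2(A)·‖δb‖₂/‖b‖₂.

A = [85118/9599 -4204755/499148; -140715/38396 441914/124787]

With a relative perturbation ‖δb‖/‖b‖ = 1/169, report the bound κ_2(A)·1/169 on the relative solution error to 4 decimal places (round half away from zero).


M = AᵀA = [135721894009/1474252816 -8078543550/92140801; -8078543550/92140801 123103978369/1474252816]. tr(M)=153879829/876488, det(M)=7890481/28047616
char-poly roots: 2809/16 and 2809/1752976
so κ_2 = √((2809/16) / (2809/1752976)) = 331.0000
bound on ‖Δx‖/‖x‖: κ·ε = 331.0000·1/169 = 1.9586

1.9586


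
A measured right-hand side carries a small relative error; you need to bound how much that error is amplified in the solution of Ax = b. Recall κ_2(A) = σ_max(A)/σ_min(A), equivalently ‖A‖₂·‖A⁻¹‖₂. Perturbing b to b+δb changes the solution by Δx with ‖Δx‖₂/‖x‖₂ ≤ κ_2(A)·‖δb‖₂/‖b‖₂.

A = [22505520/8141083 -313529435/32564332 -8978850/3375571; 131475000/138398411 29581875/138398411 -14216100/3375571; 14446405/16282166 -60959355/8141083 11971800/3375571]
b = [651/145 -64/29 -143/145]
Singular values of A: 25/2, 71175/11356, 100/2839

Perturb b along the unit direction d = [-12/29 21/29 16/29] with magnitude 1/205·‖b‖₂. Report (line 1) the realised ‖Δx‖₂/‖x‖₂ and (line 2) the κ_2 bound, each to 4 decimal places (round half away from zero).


0.0062
1.7311

from the listed singular values, σ₁ = 25/2, σ_n = 100/2839
κ = σ_max/σ_min = (25/2)/(100/2839) = 354.8750
κ_2(A)·‖δb‖/‖b‖ = 1.7311
solve Ax = b  →  x = [-108.0012 -24.5463 -25.0835]
‖b‖ = 5.0990, ‖x‖ = 113.5604
δb = ε·‖b‖·d = [-0.0103 0.0180 0.0137]; solving A·Δx = δb gives ‖Δx‖ = 0.7062
realised ‖Δx‖/‖x‖ = 0.0062
realised/bound (from unrounded values) ≈ 0.0036


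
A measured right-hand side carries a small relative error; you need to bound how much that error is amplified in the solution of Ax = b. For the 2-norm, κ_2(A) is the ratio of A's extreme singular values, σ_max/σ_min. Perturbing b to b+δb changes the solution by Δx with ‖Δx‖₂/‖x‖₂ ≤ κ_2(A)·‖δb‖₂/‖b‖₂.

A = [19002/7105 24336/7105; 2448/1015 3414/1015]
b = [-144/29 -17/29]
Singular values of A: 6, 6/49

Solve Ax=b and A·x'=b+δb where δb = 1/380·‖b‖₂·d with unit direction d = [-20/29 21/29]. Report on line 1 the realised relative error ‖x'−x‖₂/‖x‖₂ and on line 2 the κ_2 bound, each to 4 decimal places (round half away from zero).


σ_max = 6, σ_min = 6/49
κ = σ_max/σ_min = 6/(6/49) = 49.0000
bound on ‖Δx‖/‖x‖: κ·ε = 49.0000·1/380 = 0.1289
solve Ax = b  →  x = [-20.0000 14.1667]
‖b‖ = 5.0000, ‖x‖ = 24.5091
re-solving with b+δb shifts x by Δx of norm 0.1075
realised ‖Δx‖/‖x‖ = 0.0044
realised/bound (from unrounded values) ≈ 0.0340

0.0044
0.1289


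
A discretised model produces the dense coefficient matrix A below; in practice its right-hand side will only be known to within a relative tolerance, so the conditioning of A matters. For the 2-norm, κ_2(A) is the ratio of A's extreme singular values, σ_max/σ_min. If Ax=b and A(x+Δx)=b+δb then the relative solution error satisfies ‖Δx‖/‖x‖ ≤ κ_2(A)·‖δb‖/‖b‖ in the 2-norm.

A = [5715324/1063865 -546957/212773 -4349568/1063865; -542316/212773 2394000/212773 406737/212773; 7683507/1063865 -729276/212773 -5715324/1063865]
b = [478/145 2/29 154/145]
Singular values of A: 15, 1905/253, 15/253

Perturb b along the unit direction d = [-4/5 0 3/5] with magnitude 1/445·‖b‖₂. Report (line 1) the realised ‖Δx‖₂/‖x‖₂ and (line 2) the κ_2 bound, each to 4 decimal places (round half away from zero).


σ_max = 15, σ_min = 15/253
κ = σ_max/σ_min = 15/(15/253) = 253.0000
worst-case relative error ≤ 253.0000 × 1/445 = 0.5685
solve Ax = b  →  x = [-20.0126 0.0866 -27.1572]
‖b‖ = 3.4641, ‖x‖ = 33.7346
with δb = [-0.0062 0.0000 0.0047], A·Δx = δb → ‖Δx‖ = 0.1313
relative error = 0.0039
tightness: 0.0039 against a bound of 0.5685 (unrounded ratio ≈ 0.0068)

0.0039
0.5685


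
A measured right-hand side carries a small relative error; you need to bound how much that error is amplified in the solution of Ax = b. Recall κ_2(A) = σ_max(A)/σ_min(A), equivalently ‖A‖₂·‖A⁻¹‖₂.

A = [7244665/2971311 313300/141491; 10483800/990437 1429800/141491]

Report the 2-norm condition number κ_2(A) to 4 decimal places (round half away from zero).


M = AᵀA = [619676224225/5252045841 28101704500/250097421; 28101704500/250097421 1274530000/11909401]. tr(M)=1405165225/6245001, det(M)=1000000/693889
solving λ² − 1405165225/6245001·λ + 1000000/693889 = 0 gives λ = 225, 40000/6245001
so κ_2 = √(225 / (40000/6245001)) = 187.4250

187.4250


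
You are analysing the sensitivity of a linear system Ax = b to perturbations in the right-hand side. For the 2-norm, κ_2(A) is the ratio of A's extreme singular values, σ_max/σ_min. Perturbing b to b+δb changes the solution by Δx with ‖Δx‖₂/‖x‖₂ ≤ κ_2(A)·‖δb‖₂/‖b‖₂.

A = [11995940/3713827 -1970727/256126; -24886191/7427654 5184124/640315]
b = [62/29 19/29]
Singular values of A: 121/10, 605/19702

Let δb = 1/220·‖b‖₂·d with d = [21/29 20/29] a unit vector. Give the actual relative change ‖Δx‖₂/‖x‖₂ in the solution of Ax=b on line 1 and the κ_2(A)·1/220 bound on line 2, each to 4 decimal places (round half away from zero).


0.0051
1.7911

σ_max = 121/10, σ_min = 605/19702
κ = σ_max/σ_min = (121/10)/(605/19702) = 394.0400
perturbation bound = 394.0400·1/220 = 1.7911
solve Ax = b  →  x = [60.1523 24.9739]
‖b‖ = 2.2361, ‖x‖ = 65.1306
Δx = A⁻¹·δb where δb = 1/220·2.2361·d; ‖Δx‖ = 0.3310
relative error = 0.0051
realised/bound (from unrounded values) ≈ 0.0028


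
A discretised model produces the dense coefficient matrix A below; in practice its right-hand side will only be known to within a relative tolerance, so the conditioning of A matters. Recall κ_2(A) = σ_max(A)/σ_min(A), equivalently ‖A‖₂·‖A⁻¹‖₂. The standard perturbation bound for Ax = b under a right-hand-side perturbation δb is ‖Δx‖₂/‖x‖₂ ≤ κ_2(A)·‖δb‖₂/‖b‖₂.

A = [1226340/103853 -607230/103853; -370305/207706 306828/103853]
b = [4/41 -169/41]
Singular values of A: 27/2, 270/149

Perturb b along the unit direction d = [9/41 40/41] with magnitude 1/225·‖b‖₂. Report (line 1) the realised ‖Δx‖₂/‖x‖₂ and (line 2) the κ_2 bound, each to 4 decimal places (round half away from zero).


0.0046
0.0331

from the listed singular values, σ₁ = 27/2, σ_n = 270/149
κ_2(A) = (27/2) / (270/149) = 7.4500
κ_2(A)·‖δb‖/‖b‖ = 0.0331
solve Ax = b  →  x = [-0.9734 -1.9826]
‖b‖₂ = 4.1231 and ‖x‖₂ = 2.2086
with δb = [0.0040 0.0179], A·Δx = δb → ‖Δx‖ = 0.0101
relative error = 0.0046
realised/bound (from unrounded values) ≈ 0.1383


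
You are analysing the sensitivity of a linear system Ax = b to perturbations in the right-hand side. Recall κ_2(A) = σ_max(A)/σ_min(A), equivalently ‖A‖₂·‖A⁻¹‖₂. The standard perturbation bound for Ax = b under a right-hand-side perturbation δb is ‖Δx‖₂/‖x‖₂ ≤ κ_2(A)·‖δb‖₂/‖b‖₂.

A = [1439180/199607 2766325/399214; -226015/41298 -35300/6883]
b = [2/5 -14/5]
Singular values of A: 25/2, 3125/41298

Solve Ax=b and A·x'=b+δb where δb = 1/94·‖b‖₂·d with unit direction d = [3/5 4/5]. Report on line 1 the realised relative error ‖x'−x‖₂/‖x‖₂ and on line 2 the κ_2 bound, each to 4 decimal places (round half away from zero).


0.0150
1.7574

largest singular value 25/2, smallest 3125/41298
κ = σ_max/σ_min = (25/2)/(3125/41298) = 165.1920
κ_2(A)·‖δb‖/‖b‖ = 1.7574
solve Ax = b  →  x = [18.3439 -19.0291]
2-norm of b is 2.8284; of x, 26.4312
Δx = A⁻¹·δb where δb = 1/94·2.8284·d; ‖Δx‖ = 0.3976
relative error = 0.0150
tightness: 0.0150 against a bound of 1.7574 (unrounded ratio ≈ 0.0086)


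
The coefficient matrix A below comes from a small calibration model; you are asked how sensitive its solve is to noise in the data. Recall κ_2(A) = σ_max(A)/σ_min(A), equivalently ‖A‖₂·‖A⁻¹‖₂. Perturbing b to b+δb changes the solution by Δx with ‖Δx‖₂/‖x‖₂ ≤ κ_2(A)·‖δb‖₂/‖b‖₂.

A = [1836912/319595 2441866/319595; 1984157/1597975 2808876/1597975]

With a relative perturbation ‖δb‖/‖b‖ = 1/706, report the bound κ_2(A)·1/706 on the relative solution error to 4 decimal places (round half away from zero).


0.2208

form AᵀA = [52524105529/1519050625 70024137372/1519050625; 70024137372/1519050625 93371518996/1519050625] with trace 5835824981/60762025 and determinant 23059204/60762025
eigenvalues of AᵀA: λ = (tr ± √(tr²−4·det))/2 = 2401/25, 9604/2430481
κ_2(A) = √(λ_max/λ_min) = √((2401/25) / (9604/2430481)) = 155.9000
worst-case relative error ≤ 155.9000 × 1/706 = 0.2208


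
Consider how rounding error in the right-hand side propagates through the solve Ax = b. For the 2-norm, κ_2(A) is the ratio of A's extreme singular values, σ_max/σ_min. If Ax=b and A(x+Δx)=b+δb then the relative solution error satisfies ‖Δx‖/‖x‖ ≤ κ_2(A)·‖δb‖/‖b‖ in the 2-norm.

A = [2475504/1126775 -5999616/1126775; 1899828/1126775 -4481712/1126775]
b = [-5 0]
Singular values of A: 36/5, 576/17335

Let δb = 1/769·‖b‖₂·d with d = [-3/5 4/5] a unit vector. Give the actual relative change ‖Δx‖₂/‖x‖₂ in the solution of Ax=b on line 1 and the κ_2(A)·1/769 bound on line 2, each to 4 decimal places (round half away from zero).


0.0022
0.2818

σ_max = 36/5, σ_min = 576/17335
condition number: (36/5) ÷ (576/17335) = 216.6875
worst-case relative error ≤ 216.6875 × 1/769 = 0.2818
solve Ax = b  →  x = [83.1277 35.2384]
‖b‖ = 5.0000, ‖x‖ = 90.2882
re-solving with b+δb shifts x by Δx of norm 0.1957
dividing the unrounded norms, ‖Δx‖/‖x‖ = 0.0022
realised/bound (from unrounded values) ≈ 0.0077


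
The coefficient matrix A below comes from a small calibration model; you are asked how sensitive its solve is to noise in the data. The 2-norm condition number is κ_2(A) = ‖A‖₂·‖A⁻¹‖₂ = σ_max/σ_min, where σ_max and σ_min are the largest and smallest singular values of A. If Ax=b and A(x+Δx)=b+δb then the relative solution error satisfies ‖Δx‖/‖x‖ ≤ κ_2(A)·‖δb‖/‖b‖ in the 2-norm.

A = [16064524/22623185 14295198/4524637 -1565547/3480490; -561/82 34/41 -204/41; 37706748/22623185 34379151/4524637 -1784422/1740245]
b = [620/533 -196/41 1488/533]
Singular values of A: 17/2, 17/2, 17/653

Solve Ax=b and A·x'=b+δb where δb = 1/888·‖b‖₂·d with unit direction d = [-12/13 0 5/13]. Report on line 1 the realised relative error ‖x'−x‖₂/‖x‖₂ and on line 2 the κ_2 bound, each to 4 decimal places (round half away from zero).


0.3677
0.3677

from the listed singular values, σ₁ = 17/2, σ_n = 17/653
κ_2(A) = (17/2) / (17/653) = 326.5000
bound on ‖Δx‖/‖x‖: κ·ε = 326.5000·1/888 = 0.3677
solve Ax = b  →  x = [0.5285 0.2896 0.2824]
‖b‖₂ = 5.6569 and ‖x‖₂ = 0.6655
with δb = [-0.0059 0.0000 0.0025], A·Δx = δb → ‖Δx‖ = 0.2447
realised ‖Δx‖/‖x‖ = 0.3677
realised/bound = 1 exactly: the bound is attained for this b and d


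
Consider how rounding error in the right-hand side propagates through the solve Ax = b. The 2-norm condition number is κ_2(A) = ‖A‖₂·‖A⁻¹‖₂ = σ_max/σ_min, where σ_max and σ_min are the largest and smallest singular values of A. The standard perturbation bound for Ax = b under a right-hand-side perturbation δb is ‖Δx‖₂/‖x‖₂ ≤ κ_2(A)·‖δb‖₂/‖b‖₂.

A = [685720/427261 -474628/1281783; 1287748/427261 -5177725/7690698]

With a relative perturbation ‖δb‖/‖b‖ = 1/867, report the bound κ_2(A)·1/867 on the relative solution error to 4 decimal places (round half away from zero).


0.3977

M = AᵀA = [7365075536/631667689 -14914146170/5685009201; -14914146170/5685009201 120825670441/204660331236]. tr(M)=1491439705/121749156, det(M)=38416/30437289
char-poly roots: 49/4 and 3136/30437289
κ_2(A) = √(λ_max/λ_min) = √((49/4) / (3136/30437289)) = 344.8125
bound on ‖Δx‖/‖x‖: κ·ε = 344.8125·1/867 = 0.3977


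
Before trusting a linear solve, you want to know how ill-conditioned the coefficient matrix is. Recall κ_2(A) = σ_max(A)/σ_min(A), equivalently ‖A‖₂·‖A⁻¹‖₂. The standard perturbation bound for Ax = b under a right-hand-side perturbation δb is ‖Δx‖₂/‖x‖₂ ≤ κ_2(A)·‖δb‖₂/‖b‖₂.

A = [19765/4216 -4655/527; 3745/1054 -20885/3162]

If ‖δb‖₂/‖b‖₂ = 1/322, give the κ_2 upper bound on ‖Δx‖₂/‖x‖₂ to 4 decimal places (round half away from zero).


1.1553

M = AᵀA = [615055625/17774656 -432446875/6665496; -432446875/6665496 1216268125/9998244]. tr(M)=86490625/553536, det(M)=390625/2214144
solving λ² − 86490625/553536·λ + 390625/2214144 = 0 gives λ = 625/4, 625/553536
κ = σ_max/σ_min = (25/2)/(25/744) = 372.0000
bound on ‖Δx‖/‖x‖: κ·ε = 372.0000·1/322 = 1.1553


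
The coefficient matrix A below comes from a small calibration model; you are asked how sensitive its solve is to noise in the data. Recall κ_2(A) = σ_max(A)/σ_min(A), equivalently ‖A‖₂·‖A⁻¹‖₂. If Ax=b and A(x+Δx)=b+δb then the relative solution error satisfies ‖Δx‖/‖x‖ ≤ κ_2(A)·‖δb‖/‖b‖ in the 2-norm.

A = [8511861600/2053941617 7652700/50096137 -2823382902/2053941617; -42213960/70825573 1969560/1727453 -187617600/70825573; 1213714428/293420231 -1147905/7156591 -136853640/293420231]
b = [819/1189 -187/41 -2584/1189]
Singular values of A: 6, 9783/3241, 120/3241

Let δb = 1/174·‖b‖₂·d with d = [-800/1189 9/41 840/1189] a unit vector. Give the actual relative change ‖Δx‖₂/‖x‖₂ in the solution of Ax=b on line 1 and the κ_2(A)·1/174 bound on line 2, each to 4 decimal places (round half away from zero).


0.0098
0.9313

largest singular value 6, smallest 120/3241
condition number: 6 ÷ (120/3241) = 162.0500
κ_2(A)·‖δb‖/‖b‖ = 0.9313
solve Ax = b  →  x = [-6.7348 -75.3020 -29.1734]
‖b‖₂ = 5.0990 and ‖x‖₂ = 81.0360
δb = ε·‖b‖·d = [-0.0197 0.0064 0.0207]; solving A·Δx = δb gives ‖Δx‖ = 0.7915
realised ‖Δx‖/‖x‖ = 0.0098
so the bound overstates the realised error by a factor of ≈ 95.3548 (computed from the unrounded values)


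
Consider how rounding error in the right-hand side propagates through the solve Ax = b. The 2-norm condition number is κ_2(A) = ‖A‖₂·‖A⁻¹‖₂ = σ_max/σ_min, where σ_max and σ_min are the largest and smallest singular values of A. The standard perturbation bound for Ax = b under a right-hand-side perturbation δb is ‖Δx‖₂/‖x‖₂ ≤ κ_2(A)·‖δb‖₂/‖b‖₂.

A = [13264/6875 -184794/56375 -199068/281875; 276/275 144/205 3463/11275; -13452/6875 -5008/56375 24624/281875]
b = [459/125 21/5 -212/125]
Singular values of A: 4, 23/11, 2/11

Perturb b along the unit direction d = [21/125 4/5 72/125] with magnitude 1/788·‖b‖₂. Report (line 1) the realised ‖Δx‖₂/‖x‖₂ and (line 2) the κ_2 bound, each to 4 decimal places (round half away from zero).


largest singular value 4, smallest 2/11
κ_2(A) = 4 / (2/11) = 22.0000
worst-case relative error ≤ 22.0000 × 1/788 = 0.0279
solve Ax = b  →  x = [1.7478 -3.5626 16.1109]
‖b‖ = 5.8310, ‖x‖ = 16.5924
Δx = A⁻¹·δb where δb = 1/788·5.8310·d; ‖Δx‖ = 0.0407
dividing the unrounded norms, ‖Δx‖/‖x‖ = 0.0025
realised/bound (from unrounded values) ≈ 0.0879

0.0025
0.0279


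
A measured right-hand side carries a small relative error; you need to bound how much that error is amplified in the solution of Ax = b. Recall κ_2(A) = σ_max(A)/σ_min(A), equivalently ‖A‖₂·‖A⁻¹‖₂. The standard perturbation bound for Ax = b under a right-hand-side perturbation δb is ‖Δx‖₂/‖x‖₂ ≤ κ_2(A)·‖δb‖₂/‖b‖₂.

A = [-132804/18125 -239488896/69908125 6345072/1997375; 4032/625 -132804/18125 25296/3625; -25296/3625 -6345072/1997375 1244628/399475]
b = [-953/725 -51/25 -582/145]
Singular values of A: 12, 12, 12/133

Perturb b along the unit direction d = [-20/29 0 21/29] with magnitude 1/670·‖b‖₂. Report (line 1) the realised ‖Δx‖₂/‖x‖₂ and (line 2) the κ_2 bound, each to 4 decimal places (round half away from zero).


0.0035
0.1985

largest singular value 12, smallest 12/133
κ = σ_max/σ_min = 12/(12/133) = 133.0000
worst-case relative error ≤ 133.0000 × 1/670 = 0.1985
solve Ax = b  →  x = [0.1700 -15.0629 -16.2655]
‖b‖ = 4.6904, ‖x‖ = 22.1695
with δb = [-0.0048 0.0000 0.0051], A·Δx = δb → ‖Δx‖ = 0.0776
relative error = 0.0035
so the bound overstates the realised error by a factor of ≈ 56.7186 (computed from the unrounded values)


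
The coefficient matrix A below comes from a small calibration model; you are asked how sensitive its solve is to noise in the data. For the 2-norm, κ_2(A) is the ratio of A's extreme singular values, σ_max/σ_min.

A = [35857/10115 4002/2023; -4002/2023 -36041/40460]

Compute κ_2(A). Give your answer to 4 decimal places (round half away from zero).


28.0000

M = AᵀA = [5834341/354025 1242621/141610; 1242621/141610 26662129/5664400]. tr(M)=83053/3920, det(M)=279841/490000
λ_max, λ_min = (83053/3920 ± √171567438849/384160000)/2 = 529/25, 529/19600
so κ_2 = √((529/25) / (529/19600)) = 28.0000


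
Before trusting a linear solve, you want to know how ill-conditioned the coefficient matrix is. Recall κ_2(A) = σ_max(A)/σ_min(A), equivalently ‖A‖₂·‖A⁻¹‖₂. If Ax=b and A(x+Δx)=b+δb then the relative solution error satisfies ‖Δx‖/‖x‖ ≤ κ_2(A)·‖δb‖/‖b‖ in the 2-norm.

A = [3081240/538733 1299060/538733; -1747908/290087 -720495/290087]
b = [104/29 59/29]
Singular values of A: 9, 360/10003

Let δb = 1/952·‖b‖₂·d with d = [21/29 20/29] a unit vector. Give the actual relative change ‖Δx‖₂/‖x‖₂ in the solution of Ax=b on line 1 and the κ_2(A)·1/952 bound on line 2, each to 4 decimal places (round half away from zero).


from the listed singular values, σ₁ = 9, σ_n = 360/10003
condition number: 9 ÷ (360/10003) = 250.0750
bound on ‖Δx‖/‖x‖: κ·ε = 250.0750·1/952 = 0.2627
solve Ax = b  →  x = [-42.6453 102.6376]
‖b‖₂ = 4.1231 and ‖x‖₂ = 111.1445
δb = ε·‖b‖·d = [0.0031 0.0030]; solving A·Δx = δb gives ‖Δx‖ = 0.1203
realised ‖Δx‖/‖x‖ = 0.0011
tightness: 0.0011 against a bound of 0.2627 (unrounded ratio ≈ 0.0041)

0.0011
0.2627


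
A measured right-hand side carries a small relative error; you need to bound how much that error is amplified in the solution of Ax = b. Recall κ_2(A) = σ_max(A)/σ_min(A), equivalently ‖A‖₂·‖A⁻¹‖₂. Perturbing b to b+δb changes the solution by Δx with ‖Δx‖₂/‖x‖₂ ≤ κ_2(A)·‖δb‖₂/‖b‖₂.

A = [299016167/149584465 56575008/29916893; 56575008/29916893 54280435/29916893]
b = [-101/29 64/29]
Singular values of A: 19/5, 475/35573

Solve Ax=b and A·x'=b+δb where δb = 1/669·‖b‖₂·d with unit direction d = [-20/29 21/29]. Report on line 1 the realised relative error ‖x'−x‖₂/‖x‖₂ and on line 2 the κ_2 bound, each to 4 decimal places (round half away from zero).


0.0015
0.4254

from the listed singular values, σ₁ = 19/5, σ_n = 475/35573
κ_2(A) = (19/5) / (475/35573) = 284.5840
perturbation bound = 284.5840·1/669 = 0.4254
solve Ax = b  →  x = [-206.7851 216.7428]
2-norm of b is 4.1231; of x, 299.5622
re-solving with b+δb shifts x by Δx of norm 0.4616
realised ‖Δx‖/‖x‖ = 0.0015
so the bound overstates the realised error by a factor of ≈ 276.0871 (computed from the unrounded values)


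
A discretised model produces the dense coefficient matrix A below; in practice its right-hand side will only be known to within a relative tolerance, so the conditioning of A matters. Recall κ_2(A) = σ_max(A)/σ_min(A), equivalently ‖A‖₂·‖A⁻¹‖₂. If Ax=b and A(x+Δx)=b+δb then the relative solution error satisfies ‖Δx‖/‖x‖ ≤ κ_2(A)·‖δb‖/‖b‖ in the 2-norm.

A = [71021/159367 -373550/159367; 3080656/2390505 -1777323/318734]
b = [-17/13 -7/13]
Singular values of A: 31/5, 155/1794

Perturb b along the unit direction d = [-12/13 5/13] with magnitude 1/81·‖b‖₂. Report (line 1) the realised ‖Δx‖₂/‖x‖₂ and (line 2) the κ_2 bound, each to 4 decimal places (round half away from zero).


largest singular value 31/5, smallest 155/1794
condition number: (31/5) ÷ (155/1794) = 71.7600
bound on ‖Δx‖/‖x‖: κ·ε = 71.7600·1/81 = 0.8859
solve Ax = b  →  x = [11.2565 2.6980]
‖b‖ = 1.4142, ‖x‖ = 11.5753
Δx = A⁻¹·δb where δb = 1/81·1.4142·d; ‖Δx‖ = 0.2021
relative error = 0.0175
so the bound overstates the realised error by a factor of ≈ 50.7469 (computed from the unrounded values)

0.0175
0.8859


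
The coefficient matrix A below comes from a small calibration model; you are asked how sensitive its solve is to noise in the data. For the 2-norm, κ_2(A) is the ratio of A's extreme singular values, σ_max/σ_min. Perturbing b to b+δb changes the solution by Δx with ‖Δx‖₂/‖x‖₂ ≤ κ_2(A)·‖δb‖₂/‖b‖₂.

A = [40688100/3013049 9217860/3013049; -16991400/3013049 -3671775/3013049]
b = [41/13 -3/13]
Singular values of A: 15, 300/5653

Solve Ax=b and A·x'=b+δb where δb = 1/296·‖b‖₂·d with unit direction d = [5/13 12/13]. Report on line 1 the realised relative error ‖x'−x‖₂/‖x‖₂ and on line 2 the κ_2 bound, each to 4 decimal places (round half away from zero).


0.0107
0.9549

largest singular value 15, smallest 300/5653
κ = σ_max/σ_min = 15/(300/5653) = 282.6500
κ_2(A)·‖δb‖/‖b‖ = 0.9549
solve Ax = b  →  x = [-3.9412 18.4276]
‖b‖₂ = 3.1623 and ‖x‖₂ = 18.8444
with δb = [0.0041 0.0099], A·Δx = δb → ‖Δx‖ = 0.2013
dividing the unrounded norms, ‖Δx‖/‖x‖ = 0.0107
tightness: 0.0107 against a bound of 0.9549 (unrounded ratio ≈ 0.0112)


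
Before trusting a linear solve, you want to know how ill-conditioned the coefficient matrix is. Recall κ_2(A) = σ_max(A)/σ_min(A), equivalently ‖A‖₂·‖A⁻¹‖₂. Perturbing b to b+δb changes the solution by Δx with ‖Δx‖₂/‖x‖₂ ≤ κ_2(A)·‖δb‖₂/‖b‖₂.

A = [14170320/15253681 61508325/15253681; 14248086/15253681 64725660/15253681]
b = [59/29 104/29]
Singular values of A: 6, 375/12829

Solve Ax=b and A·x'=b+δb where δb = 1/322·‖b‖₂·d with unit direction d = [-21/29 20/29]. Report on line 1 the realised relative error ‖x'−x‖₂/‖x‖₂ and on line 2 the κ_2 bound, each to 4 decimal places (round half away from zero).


from the listed singular values, σ₁ = 6, σ_n = 375/12829
condition number: 6 ÷ (375/12829) = 205.2640
κ_2(A)·‖δb‖/‖b‖ = 0.6375
solve Ax = b  →  x = [-33.2299 8.1601]
2-norm of b is 4.1231; of x, 34.2172
δb = ε·‖b‖·d = [-0.0093 0.0088]; solving A·Δx = δb gives ‖Δx‖ = 0.4381
dividing the unrounded norms, ‖Δx‖/‖x‖ = 0.0128
so the bound overstates the realised error by a factor of ≈ 49.7933 (computed from the unrounded values)

0.0128
0.6375


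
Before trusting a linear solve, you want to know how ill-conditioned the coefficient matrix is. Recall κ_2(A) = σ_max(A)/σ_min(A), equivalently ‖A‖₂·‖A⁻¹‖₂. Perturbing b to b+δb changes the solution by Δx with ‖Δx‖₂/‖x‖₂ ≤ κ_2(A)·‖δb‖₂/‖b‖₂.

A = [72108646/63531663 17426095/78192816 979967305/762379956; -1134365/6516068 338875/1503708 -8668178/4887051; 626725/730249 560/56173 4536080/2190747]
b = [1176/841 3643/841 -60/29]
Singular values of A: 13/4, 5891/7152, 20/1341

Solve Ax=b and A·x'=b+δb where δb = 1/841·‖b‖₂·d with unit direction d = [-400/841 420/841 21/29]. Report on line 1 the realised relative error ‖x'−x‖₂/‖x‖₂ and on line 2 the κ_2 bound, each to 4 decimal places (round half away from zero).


largest singular value 13/4, smallest 20/1341
κ = σ_max/σ_min = (13/4)/(20/1341) = 217.9125
κ_2(A)·‖δb‖/‖b‖ = 0.2591
solve Ax = b  →  x = [3.7828 1.8678 -2.5762]
‖b‖₂ = 5.0000 and ‖x‖₂ = 4.9432
δb = ε·‖b‖·d = [-0.0028 0.0030 0.0043]; solving A·Δx = δb gives ‖Δx‖ = 0.3986
relative error = 0.0806
realised/bound (from unrounded values) ≈ 0.3112

0.0806
0.2591


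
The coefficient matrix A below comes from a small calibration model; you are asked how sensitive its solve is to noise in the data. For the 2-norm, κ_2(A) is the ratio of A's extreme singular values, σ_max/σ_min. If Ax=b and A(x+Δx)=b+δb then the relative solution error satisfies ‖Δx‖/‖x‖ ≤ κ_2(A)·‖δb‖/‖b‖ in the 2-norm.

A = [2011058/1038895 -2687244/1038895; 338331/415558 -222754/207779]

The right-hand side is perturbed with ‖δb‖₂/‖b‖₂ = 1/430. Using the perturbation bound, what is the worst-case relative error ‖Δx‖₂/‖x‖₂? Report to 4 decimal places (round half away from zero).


M = AᵀA = [112657477849/25545628900 -37551839283/6386407225; -37551839283/6386407225 50069609044/6386407225]. tr(M)=12517436561/1021825156, det(M)=240100/255456289
char-poly roots: 49/4 and 19600/255456289
κ = σ_max/σ_min = (7/2)/(140/15983) = 399.5750
worst-case relative error ≤ 399.5750 × 1/430 = 0.9292

0.9292


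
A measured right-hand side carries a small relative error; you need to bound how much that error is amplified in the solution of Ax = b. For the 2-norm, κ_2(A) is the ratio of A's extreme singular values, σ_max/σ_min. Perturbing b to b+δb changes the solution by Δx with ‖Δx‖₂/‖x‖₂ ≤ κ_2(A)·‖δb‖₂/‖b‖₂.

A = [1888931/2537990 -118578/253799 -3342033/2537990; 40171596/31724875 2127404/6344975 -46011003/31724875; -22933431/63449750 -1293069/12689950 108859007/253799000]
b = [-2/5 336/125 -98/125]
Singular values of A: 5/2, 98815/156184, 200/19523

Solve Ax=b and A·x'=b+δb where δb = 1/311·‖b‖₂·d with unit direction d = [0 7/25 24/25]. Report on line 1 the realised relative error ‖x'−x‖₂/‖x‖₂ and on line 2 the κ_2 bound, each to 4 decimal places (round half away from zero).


σ_max = 5/2, σ_min = 200/19523
κ_2(A) = (5/2) / (200/19523) = 244.0375
bound on ‖Δx‖/‖x‖: κ·ε = 244.0375·1/311 = 0.7847
solve Ax = b  →  x = [1.4527 2.9180 0.0895]
‖b‖₂ = 2.8284 and ‖x‖₂ = 3.2608
Δx = A⁻¹·δb where δb = 1/311·2.8284·d; ‖Δx‖ = 0.8878
dividing the unrounded norms, ‖Δx‖/‖x‖ = 0.2723
tightness: 0.2723 against a bound of 0.7847 (unrounded ratio ≈ 0.3470)

0.2723
0.7847


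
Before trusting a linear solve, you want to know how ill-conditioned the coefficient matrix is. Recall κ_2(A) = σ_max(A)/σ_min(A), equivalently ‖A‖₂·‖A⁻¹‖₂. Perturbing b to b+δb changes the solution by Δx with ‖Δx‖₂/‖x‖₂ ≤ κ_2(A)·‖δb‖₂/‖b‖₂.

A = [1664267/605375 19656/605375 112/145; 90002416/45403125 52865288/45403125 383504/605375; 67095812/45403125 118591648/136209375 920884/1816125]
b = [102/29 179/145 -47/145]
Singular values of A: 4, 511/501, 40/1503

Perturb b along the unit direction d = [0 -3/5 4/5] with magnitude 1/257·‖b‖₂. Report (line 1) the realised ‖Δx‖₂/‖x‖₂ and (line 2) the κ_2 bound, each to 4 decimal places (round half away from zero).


0.0145
0.5848

largest singular value 4, smallest 40/1503
κ = σ_max/σ_min = 4/(40/1503) = 150.3000
perturbation bound = 150.3000·1/257 = 0.5848
solve Ax = b  →  x = [11.3404 1.2651 -35.8620]
‖b‖₂ = 3.7417 and ‖x‖₂ = 37.6336
δb = ε·‖b‖·d = [0.0000 -0.0087 0.0116]; solving A·Δx = δb gives ‖Δx‖ = 0.5471
relative error = 0.0145
tightness: 0.0145 against a bound of 0.5848 (unrounded ratio ≈ 0.0249)


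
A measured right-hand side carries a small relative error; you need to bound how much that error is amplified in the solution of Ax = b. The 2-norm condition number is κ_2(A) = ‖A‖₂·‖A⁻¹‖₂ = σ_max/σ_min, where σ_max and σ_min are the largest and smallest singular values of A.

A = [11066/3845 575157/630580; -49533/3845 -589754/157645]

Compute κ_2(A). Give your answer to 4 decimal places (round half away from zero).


192.2500

AᵀA = [515194889/2956805 300521529/5913610; 300521529/5913610 701458901/47308880]; tr = 1788915425/9461776, det = 9150625/9461776
solving λ² − 1788915425/9461776·λ + 9150625/9461776 = 0 gives λ = 3025/16, 3025/591361
κ = σ_max/σ_min = (55/4)/(55/769) = 192.2500


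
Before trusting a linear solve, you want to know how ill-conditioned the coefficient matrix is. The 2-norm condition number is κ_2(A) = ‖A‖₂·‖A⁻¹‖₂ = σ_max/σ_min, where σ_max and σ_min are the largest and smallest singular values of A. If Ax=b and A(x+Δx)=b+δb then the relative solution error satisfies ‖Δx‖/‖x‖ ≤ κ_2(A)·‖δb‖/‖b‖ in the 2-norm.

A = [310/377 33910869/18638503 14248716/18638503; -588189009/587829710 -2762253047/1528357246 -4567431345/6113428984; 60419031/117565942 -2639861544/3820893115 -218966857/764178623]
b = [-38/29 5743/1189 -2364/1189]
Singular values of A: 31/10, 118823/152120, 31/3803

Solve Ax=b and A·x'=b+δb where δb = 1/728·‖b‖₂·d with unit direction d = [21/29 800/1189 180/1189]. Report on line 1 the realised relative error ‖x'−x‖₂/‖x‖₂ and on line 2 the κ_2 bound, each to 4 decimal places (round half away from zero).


largest singular value 31/10, smallest 31/3803
condition number: (31/10) ÷ (31/3803) = 380.3000
κ_2(A)·‖δb‖/‖b‖ = 0.5224
solve Ax = b  →  x = [-4.0415 -94.1031 226.5914]
‖b‖ = 5.3852, ‖x‖ = 245.3883
re-solving with b+δb shifts x by Δx of norm 0.9075
relative error = 0.0037
tightness: 0.0037 against a bound of 0.5224 (unrounded ratio ≈ 0.0071)

0.0037
0.5224


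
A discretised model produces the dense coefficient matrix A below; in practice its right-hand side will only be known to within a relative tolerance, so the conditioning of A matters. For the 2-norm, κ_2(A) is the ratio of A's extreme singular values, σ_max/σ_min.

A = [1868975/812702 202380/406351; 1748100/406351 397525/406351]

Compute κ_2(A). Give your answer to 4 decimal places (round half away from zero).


AᵀA = [54382290625/2285413636 3058944750/571353409; 3058944750/571353409 688525225/571353409]; tr = 33989525/1359556, det = 15625/1359556
λ_max, λ_min = (33989525/1359556 ± √1155202837475625/1848392517136)/2 = 25, 625/1359556
κ_2(A) = √(λ_max/λ_min) = √(25 / (625/1359556)) = 233.2000

233.2000


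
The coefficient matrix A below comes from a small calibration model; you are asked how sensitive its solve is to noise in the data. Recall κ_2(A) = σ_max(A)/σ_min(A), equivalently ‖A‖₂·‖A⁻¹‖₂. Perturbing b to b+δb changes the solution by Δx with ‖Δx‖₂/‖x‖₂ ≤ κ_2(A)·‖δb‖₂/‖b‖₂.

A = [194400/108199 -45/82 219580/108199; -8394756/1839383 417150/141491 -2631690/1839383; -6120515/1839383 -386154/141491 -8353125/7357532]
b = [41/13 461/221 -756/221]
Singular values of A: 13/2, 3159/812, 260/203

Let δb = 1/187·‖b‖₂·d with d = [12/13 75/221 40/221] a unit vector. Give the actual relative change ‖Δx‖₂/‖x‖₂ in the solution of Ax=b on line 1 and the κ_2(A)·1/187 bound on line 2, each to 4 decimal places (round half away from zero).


σ_max = 13/2, σ_min = 260/203
κ = σ_max/σ_min = (13/2)/(260/203) = 5.0750
perturbation bound = 5.0750·1/187 = 0.0271
solve Ax = b  →  x = [-0.5540 0.9693 2.3067]
‖b‖₂ = 5.0990 and ‖x‖₂ = 2.5627
Δx = A⁻¹·δb where δb = 1/187·5.0990·d; ‖Δx‖ = 0.0213
realised ‖Δx‖/‖x‖ = 0.0083
tightness: 0.0083 against a bound of 0.0271 (unrounded ratio ≈ 0.3061)

0.0083
0.0271


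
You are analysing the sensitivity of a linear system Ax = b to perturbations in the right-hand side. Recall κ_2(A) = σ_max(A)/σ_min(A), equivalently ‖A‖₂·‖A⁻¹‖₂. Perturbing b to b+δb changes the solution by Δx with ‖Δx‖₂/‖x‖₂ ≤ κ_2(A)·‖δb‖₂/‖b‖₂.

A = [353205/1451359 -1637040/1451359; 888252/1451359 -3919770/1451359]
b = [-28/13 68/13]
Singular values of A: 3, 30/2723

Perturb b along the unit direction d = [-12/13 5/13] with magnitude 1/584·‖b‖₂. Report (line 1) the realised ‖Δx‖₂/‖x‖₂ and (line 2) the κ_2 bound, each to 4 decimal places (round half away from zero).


0.0024
0.4663

from the listed singular values, σ₁ = 3, σ_n = 30/2723
κ_2(A) = 3 / (30/2723) = 272.3000
bound on ‖Δx‖/‖x‖: κ·ε = 272.3000·1/584 = 0.4663
solve Ax = b  →  x = [354.5041 78.3967]
2-norm of b is 5.6569; of x, 363.0691
with δb = [-0.0089 0.0037], A·Δx = δb → ‖Δx‖ = 0.8792
realised ‖Δx‖/‖x‖ = 0.0024
so the bound overstates the realised error by a factor of ≈ 192.5465 (computed from the unrounded values)


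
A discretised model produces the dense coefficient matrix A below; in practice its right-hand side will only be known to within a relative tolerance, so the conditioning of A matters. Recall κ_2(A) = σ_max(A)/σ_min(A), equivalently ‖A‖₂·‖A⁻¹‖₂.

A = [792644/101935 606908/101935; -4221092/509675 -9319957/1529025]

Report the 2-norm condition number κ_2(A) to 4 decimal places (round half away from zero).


AᵀA = [39862937504/308880625 89679006884/926641875; 89679006884/926641875 201828175489/2779925625]; tr = 22423784521/111197025, det = 406586896/111197025
char-poly roots: 5041/25 and 80656/4447881
κ = σ_max/σ_min = (71/5)/(284/2109) = 105.4500

105.4500


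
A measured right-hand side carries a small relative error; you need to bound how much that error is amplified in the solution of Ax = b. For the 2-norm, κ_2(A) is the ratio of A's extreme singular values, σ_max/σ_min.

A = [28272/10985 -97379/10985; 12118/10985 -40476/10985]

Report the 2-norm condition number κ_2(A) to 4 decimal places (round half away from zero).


338.0000

AᵀA = [5598532/714025 -19192824/714025; -19192824/714025 65804593/714025]; tr = 2856125/28561, det = 2500/28561
eigenvalues of AᵀA: λ = (tr ± √(tr²−4·det))/2 = 100, 25/28561
σ_max=√100=10, σ_min=√(25/28561)=(5/169) → κ = 338.0000


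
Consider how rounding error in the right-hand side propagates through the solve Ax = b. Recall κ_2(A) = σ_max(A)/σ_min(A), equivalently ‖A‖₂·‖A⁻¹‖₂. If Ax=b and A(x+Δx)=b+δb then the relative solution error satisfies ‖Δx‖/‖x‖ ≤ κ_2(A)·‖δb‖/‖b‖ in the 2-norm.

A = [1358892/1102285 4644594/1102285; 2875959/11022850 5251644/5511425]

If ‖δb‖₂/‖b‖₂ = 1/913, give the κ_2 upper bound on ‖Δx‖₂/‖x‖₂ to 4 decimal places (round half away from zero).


0.2945

M = AᵀA = [114770902401/72280322500 98357702058/18070080625; 98357702058/18070080625 337231469556/18070080625]. tr(M)=2341914849/115648516, det(M)=164025/28912129
solving λ² − 2341914849/115648516·λ + 164025/28912129 = 0 gives λ = 81/4, 8100/28912129
κ_2(A) = √(λ_max/λ_min) = √((81/4) / (8100/28912129)) = 268.8500
perturbation bound = 268.8500·1/913 = 0.2945


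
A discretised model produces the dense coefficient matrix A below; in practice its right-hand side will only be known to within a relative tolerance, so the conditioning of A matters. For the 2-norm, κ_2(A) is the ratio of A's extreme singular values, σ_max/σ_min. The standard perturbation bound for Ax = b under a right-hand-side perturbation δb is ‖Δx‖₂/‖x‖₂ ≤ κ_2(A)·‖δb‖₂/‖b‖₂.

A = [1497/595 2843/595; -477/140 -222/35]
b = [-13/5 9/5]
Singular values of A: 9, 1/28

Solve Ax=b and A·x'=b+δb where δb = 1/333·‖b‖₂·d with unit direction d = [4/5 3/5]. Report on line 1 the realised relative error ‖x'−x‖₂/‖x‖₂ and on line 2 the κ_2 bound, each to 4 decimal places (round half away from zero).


from the listed singular values, σ₁ = 9, σ_n = 1/28
κ_2(A) = 9 / (1/28) = 252.0000
κ_2(A)·‖δb‖/‖b‖ = 0.7568
solve Ax = b  →  x = [24.5490 -13.4706]
‖b‖₂ = 3.1623 and ‖x‖₂ = 28.0020
with δb = [0.0076 0.0057], A·Δx = δb → ‖Δx‖ = 0.2659
dividing the unrounded norms, ‖Δx‖/‖x‖ = 0.0095
so the bound overstates the realised error by a factor of ≈ 79.6950 (computed from the unrounded values)

0.0095
0.7568


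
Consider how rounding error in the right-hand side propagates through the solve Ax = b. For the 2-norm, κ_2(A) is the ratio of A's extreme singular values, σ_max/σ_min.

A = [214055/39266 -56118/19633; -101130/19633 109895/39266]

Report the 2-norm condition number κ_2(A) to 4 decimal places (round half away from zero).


135.4000

AᵀA = [103125625/1833316 -13749120/458329; -13749120/458329 29338681/1833316]; tr = 66232153/916658, det = 2088025/7333264
char-poly roots: 289/4 and 7225/1833316
κ = σ_max/σ_min = (17/2)/(85/1354) = 135.4000
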